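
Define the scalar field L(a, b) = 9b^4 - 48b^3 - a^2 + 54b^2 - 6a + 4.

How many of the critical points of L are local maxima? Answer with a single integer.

1

L separates as a function of a plus a function of b, so ∇L=0 decouples.
∂L/∂a = -2(a + 3) = 0 at a ∈ {-3}; ∂L/∂b = 36b(b - 3)(b - 1) = 0 at b ∈ {0, 1, 3}.
The Hessian is diagonal: diag(L_aa, L_bb). Second derivatives: L_aa(-3)=-2; L_bb(0)=108, L_bb(1)=-72, L_bb(3)=216.
Local maxima occur where both diagonal entries negative: (-3, 1). Count: 1.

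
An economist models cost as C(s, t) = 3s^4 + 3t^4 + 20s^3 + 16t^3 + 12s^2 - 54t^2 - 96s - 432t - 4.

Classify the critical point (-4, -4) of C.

The mixed partial ∂²C/∂s∂t is 0, so the Hessian at any point is diag(C_ss, C_tt) = diag(12(3s^2 + 10s + 2), 12(3t^2 + 8t - 9)).
At (-4, -4): H = diag(120, 84).
Both eigenvalues are positive, so H is positive definite: a local minimum.

local minimum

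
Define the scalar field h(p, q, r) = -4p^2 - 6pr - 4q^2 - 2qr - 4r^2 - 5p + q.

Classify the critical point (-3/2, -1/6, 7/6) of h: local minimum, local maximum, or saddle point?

The Hessian is constant: H = [[-8, 0, -6], [0, -8, -2], [-6, -2, -8]].
Leading principal minors: Δ₁ = -8, Δ₂ = 64, Δ₃ = -192.
The minors alternate sign starting negative (−, +, −), so H is negative definite: a local maximum.

local maximum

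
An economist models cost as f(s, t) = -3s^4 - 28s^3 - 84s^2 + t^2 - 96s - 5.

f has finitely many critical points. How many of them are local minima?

f separates as a function of s plus a function of t, so ∇f=0 decouples.
∂f/∂s = -12(s + 1)(s + 2)(s + 4) = 0 at s ∈ {-4, -2, -1}; ∂f/∂t = 2t = 0 at t ∈ {0}.
The Hessian is diagonal: diag(f_ss, f_tt). Second derivatives: f_ss(-4)=-72, f_ss(-2)=24, f_ss(-1)=-36; f_tt(0)=2.
Local minima occur where both diagonal entries positive: (-2, 0). Count: 1.

1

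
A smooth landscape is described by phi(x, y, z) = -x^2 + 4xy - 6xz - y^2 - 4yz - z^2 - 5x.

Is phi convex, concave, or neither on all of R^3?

phi is quadratic, so its Hessian is the constant matrix H = [[-2, 4, -6], [4, -2, -4], [-6, -4, -2]].
Leading principal minors: -2, -12, 320.
Neither pattern holds ⇒ H is indefinite ⇒ neither convex nor concave.

neither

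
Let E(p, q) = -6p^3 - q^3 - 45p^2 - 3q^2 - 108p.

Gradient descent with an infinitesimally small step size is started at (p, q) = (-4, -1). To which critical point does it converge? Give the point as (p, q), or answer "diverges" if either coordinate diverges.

(-3, -2)

E is separable, so gradient descent decouples: p follows -∂E/∂p, q follows -∂E/∂q.
∂E/∂p = -18(p + 2)(p + 3); at p=-4 this is -36, so p increases.
∂E/∂q = -3q(q + 2); at q=-1 this is 3, so q decreases.
p converges to its nearest critical value -3 (a local min of the p-part); q converges to -2. The iterate converges to (-3, -2).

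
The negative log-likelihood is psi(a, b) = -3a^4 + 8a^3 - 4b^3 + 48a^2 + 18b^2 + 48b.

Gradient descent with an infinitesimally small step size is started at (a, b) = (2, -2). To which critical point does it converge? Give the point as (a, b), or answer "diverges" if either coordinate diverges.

psi is separable, so gradient descent decouples: a follows -∂psi/∂a, b follows -∂psi/∂b.
∂psi/∂a = -12a(a - 4)(a + 2); at a=2 this is 192, so a decreases.
∂psi/∂b = -12(b - 4)(b + 1); at b=-2 this is -72, so b increases.
a converges to its nearest critical value 0 (a local min of the a-part); b converges to -1. The iterate converges to (0, -1).

(0, -1)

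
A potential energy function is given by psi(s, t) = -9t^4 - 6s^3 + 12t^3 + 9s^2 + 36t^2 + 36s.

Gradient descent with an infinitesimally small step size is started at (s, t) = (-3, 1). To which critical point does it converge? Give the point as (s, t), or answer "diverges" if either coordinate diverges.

psi is separable, so gradient descent decouples: s follows -∂psi/∂s, t follows -∂psi/∂t.
∂psi/∂s = -18(s - 2)(s + 1); at s=-3 this is -180, so s increases.
∂psi/∂t = -36t(t - 2)(t + 1); at t=1 this is 72, so t decreases.
s converges to its nearest critical value -1 (a local min of the s-part); t converges to 0. The iterate converges to (-1, 0).

(-1, 0)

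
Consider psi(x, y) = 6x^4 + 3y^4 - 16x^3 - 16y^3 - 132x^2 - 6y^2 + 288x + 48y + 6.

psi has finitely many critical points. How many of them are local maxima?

psi separates as a function of x plus a function of y, so ∇psi=0 decouples.
∂psi/∂x = 24(x - 4)(x - 1)(x + 3) = 0 at x ∈ {-3, 1, 4}; ∂psi/∂y = 12(y - 4)(y - 1)(y + 1) = 0 at y ∈ {-1, 1, 4}.
The Hessian is diagonal: diag(psi_xx, psi_yy). Second derivatives: psi_xx(-3)=672, psi_xx(1)=-288, psi_xx(4)=504; psi_yy(-1)=120, psi_yy(1)=-72, psi_yy(4)=180.
Local maxima occur where both diagonal entries negative: (1, 1). Count: 1.

1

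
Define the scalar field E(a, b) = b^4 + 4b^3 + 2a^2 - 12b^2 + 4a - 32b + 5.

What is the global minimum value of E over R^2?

E(a,b) separates as P(a) + Q(b) + 5, so its minimum is min P + min Q + 5.
P'(a) = 4a + 4 vanishes at a ∈ {-1}; Q'(b) = 4(b - 2)(b + 1)(b + 4) vanishes at b ∈ {-4, -1, 2}.
Local minima of P (where P''>0): P(-1)=-2. Local minima of Q: Q(-4)=-64, Q(2)=-64.
So the global minimum of E is P(-1) + Q(-4) + 5 = -2 − 64 + 5 = -61, attained at (-1, -4).

-61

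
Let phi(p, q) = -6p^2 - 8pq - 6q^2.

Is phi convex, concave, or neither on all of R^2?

phi is quadratic, so its Hessian is the constant matrix H = [[-12, -8], [-8, -12]].
det(H) = 80, tr(H) = -24.
det(H) > 0 and tr(H) < 0, so H is negative definite everywhere: concave.

concave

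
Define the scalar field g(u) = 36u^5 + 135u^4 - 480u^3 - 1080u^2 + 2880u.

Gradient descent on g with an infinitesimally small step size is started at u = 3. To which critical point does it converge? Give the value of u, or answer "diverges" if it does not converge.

g'(u) = 180(u - 2)(u - 1)(u + 2)(u + 4), so g'(3) = 12600.
Gradient descent moves in the -g' direction, i.e. u is decreasing.
The nearest critical point in that direction is u = 2, where g'' = 4320 > 0 (a local minimum). The iterate converges there.

2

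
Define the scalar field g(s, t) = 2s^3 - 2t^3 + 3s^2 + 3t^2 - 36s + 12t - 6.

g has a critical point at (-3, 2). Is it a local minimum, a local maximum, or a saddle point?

The mixed partial ∂²g/∂s∂t is 0, so the Hessian at any point is diag(g_ss, g_tt) = diag(6(2s + 1), 6(-2t + 1)).
At (-3, 2): H = diag(-30, -18).
Both eigenvalues are negative, so H is negative definite: a local maximum.

local maximum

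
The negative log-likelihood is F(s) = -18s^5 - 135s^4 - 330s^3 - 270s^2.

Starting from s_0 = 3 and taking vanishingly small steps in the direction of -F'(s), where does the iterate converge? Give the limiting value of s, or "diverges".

diverges

F'(s) = -90s(s + 1)(s + 2)(s + 3), so F'(3) = -32400.
Gradient descent moves in the -F' direction, i.e. s is increasing.
There is no critical point above s=3, and F' keeps the same sign, so the iterate runs off to +∞.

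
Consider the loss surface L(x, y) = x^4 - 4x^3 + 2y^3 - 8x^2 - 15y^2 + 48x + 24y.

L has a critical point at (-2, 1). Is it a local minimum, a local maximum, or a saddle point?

The mixed partial ∂²L/∂x∂y is 0, so the Hessian at any point is diag(L_xx, L_yy) = diag(4(3x^2 - 6x - 4), 6(2y - 5)).
At (-2, 1): H = diag(80, -18).
The eigenvalues have opposite signs, so H is indefinite: a saddle point.

saddle point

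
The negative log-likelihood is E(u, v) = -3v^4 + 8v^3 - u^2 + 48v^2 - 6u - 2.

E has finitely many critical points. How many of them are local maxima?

2

E separates as a function of u plus a function of v, so ∇E=0 decouples.
∂E/∂u = -2(u + 3) = 0 at u ∈ {-3}; ∂E/∂v = -12v(v - 4)(v + 2) = 0 at v ∈ {-2, 0, 4}.
The Hessian is diagonal: diag(E_uu, E_vv). Second derivatives: E_uu(-3)=-2; E_vv(-2)=-144, E_vv(0)=96, E_vv(4)=-288.
Local maxima occur where both diagonal entries negative: (-3, -2), (-3, 4). Count: 2.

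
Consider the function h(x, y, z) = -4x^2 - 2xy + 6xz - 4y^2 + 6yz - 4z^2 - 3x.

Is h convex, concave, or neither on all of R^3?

concave

h is quadratic, so its Hessian is the constant matrix H = [[-8, -2, 6], [-2, -8, 6], [6, 6, -8]].
Leading principal minors: -8, 60, -48.
Signs alternate −, +, − ⇒ H ≺ 0 ⇒ concave.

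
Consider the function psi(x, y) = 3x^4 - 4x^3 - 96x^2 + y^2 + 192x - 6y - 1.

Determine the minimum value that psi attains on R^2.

psi(x,y) separates as P(x) + Q(y) − 1, so its minimum is min P + min Q − 1.
P'(x) = 12(x - 4)(x - 1)(x + 4) vanishes at x ∈ {-4, 1, 4}; Q'(y) = 2y - 6 vanishes at y ∈ {3}.
Local minima of P (where P''>0): P(-4)=-1280, P(4)=-256. Local minima of Q: Q(3)=-9.
So the global minimum of psi is P(-4) + Q(3) − 1 = -1280 − 9 − 1 = -1290, attained at (-4, 3).

-1290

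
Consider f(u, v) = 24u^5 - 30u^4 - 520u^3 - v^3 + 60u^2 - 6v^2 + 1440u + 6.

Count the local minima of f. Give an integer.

f separates as a function of u plus a function of v, so ∇f=0 decouples.
∂f/∂u = 120(u - 4)(u - 1)(u + 1)(u + 3) = 0 at u ∈ {-3, -1, 1, 4}; ∂f/∂v = -3v(v + 4) = 0 at v ∈ {-4, 0}.
The Hessian is diagonal: diag(f_uu, f_vv). Second derivatives: f_uu(-3)=-6720, f_uu(-1)=2400, f_uu(1)=-2880, f_uu(4)=12600; f_vv(-4)=12, f_vv(0)=-12.
Local minima occur where both diagonal entries positive: (-1, -4), (4, -4). Count: 2.

2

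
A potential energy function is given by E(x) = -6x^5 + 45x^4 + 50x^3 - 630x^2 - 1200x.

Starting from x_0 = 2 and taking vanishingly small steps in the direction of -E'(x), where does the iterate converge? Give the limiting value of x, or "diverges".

E'(x) = -30(x - 5)(x - 4)(x + 1)(x + 2), so E'(2) = -2160.
Gradient descent moves in the -E' direction, i.e. x is increasing.
The nearest critical point in that direction is x = 4, where E'' = 900 > 0 (a local minimum). The iterate converges there.

4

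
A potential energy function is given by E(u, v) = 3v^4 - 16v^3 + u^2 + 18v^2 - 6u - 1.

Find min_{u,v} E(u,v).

-37

E(u,v) separates as P(u) + Q(v) − 1, so its minimum is min P + min Q − 1.
P'(u) = 2u - 6 vanishes at u ∈ {3}; Q'(v) = 12v(v - 3)(v - 1) vanishes at v ∈ {0, 1, 3}.
Local minima of P (where P''>0): P(3)=-9. Local minima of Q: Q(0)=0, Q(3)=-27.
So the global minimum of E is P(3) + Q(3) − 1 = -9 − 27 − 1 = -37, attained at (3, 3).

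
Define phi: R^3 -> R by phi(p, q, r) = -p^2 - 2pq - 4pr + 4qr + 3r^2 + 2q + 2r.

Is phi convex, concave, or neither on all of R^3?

neither

phi is quadratic, so its Hessian is the constant matrix H = [[-2, -2, -4], [-2, 0, 4], [-4, 4, 6]].
Leading principal minors: -2, -4, 72.
Neither pattern holds ⇒ H is indefinite ⇒ neither convex nor concave.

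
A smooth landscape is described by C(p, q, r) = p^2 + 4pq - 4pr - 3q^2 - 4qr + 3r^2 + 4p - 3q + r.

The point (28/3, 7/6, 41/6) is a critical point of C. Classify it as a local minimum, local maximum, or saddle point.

The Hessian is constant: H = [[2, 4, -4], [4, -6, -4], [-4, -4, 6]].
Leading principal minors: Δ₁ = 2, Δ₂ = -28, Δ₃ = 24.
The minors fit neither the all-positive nor the alternating-sign pattern, so H is indefinite: a saddle point.

saddle point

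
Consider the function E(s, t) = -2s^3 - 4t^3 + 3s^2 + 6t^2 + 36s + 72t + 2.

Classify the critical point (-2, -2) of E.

The mixed partial ∂²E/∂s∂t is 0, so the Hessian at any point is diag(E_ss, E_tt) = diag(6(-2s + 1), 12(-2t + 1)).
At (-2, -2): H = diag(30, 60).
Both eigenvalues are positive, so H is positive definite: a local minimum.

local minimum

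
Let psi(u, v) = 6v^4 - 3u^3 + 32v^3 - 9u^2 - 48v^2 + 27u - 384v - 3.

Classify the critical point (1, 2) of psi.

The mixed partial ∂²psi/∂u∂v is 0, so the Hessian at any point is diag(psi_uu, psi_vv) = diag(-18(u + 1), 24(3v^2 + 8v - 4)).
At (1, 2): H = diag(-36, 576).
The eigenvalues have opposite signs, so H is indefinite: a saddle point.

saddle point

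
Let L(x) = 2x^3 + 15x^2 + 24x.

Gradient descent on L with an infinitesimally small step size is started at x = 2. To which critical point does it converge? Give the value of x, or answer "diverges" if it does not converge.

-1

L'(x) = 6(x + 1)(x + 4), so L'(2) = 108.
Gradient descent moves in the -L' direction, i.e. x is decreasing.
The nearest critical point in that direction is x = -1, where L'' = 18 > 0 (a local minimum). The iterate converges there.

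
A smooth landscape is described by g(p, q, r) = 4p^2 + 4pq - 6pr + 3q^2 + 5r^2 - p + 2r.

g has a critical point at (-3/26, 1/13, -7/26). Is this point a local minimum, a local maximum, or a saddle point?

local minimum

The Hessian is constant: H = [[8, 4, -6], [4, 6, 0], [-6, 0, 10]].
Leading principal minors: Δ₁ = 8, Δ₂ = 32, Δ₃ = 104.
All leading minors are positive, so H is positive definite: a local minimum.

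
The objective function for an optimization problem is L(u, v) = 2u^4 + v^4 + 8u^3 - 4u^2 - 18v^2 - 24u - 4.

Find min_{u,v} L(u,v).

L(u,v) separates as P(u) + Q(v) − 4, so its minimum is min P + min Q − 4.
P'(u) = 8(u - 1)(u + 1)(u + 3) vanishes at u ∈ {-3, -1, 1}; Q'(v) = 4v(v - 3)(v + 3) vanishes at v ∈ {-3, 0, 3}.
Local minima of P (where P''>0): P(-3)=-18, P(1)=-18. Local minima of Q: Q(-3)=-81, Q(3)=-81.
So the global minimum of L is P(-3) + Q(-3) − 4 = -18 − 81 − 4 = -103, attained at (-3, -3).

-103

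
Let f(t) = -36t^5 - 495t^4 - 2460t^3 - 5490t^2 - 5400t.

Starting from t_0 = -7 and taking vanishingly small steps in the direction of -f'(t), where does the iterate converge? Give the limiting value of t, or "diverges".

-5

f'(t) = -180(t + 1)(t + 2)(t + 3)(t + 5), so f'(-7) = -43200.
Gradient descent moves in the -f' direction, i.e. t is increasing.
The nearest critical point in that direction is t = -5, where f'' = 4320 > 0 (a local minimum). The iterate converges there.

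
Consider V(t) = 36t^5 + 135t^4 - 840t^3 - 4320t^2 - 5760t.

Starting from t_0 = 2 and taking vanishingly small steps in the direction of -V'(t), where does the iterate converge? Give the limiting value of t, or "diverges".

4

V'(t) = 180(t - 4)(t + 1)(t + 2)(t + 4), so V'(2) = -25920.
Gradient descent moves in the -V' direction, i.e. t is increasing.
The nearest critical point in that direction is t = 4, where V'' = 43200 > 0 (a local minimum). The iterate converges there.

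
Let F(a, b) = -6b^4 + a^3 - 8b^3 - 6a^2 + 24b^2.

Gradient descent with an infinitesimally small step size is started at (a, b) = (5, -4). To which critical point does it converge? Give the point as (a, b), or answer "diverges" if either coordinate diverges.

F is separable, so gradient descent decouples: a follows -∂F/∂a, b follows -∂F/∂b.
∂F/∂a = 3a(a - 4); at a=5 this is 15, so a decreases.
∂F/∂b = -24b(b - 1)(b + 2); at b=-4 this is 960, so b decreases.
The b-coordinate has no critical point in that direction and runs off to infinity.

diverges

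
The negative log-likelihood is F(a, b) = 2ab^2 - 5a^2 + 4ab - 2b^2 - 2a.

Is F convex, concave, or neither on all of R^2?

neither

The term 2ab^2 is cubic, so the Hessian is not constant.
∂²F/∂b² = 4a - 4, which takes both signs as a varies (negative for sufficiently negative a). A diagonal entry of the Hessian changing sign means the Hessian is neither positive- nor negative-semidefinite on all of R^2.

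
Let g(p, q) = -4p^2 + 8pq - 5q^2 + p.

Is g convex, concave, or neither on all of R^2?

concave

g is quadratic, so its Hessian is the constant matrix H = [[-8, 8], [8, -10]].
det(H) = 16, tr(H) = -18.
det(H) > 0 and tr(H) < 0, so H is negative definite everywhere: concave.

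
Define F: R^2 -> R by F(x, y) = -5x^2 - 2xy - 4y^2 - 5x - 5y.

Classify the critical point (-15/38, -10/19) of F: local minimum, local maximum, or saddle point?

local maximum

The Hessian of F is constant: H = [[-10, -2], [-2, -8]].
det(H) = (-10)·(-8) − (-2)² = 76.
det(H) > 0 and tr(H) = -18 < 0, so H is negative definite and the point is a local maximum.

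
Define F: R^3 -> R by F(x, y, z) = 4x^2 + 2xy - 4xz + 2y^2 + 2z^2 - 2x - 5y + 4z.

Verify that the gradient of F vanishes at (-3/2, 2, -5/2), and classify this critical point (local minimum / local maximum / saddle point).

∇F = (8x + 2y - 4z - 2, 2x + 4y - 5, -4x + 4z + 4); substituting (-3/2, 2, -5/2) gives ∇F = (0, 0, 0), so (-3/2, 2, -5/2) is indeed a critical point.
The Hessian is constant: H = [[8, 2, -4], [2, 4, 0], [-4, 0, 4]].
Leading principal minors: Δ₁ = 8, Δ₂ = 28, Δ₃ = 48.
All leading minors are positive, so H is positive definite: a local minimum.

local minimum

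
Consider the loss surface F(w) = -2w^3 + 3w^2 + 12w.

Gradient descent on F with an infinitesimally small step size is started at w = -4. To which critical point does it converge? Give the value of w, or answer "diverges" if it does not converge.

-1

F'(w) = -6(w - 2)(w + 1), so F'(-4) = -108.
Gradient descent moves in the -F' direction, i.e. w is increasing.
The nearest critical point in that direction is w = -1, where F'' = 18 > 0 (a local minimum). The iterate converges there.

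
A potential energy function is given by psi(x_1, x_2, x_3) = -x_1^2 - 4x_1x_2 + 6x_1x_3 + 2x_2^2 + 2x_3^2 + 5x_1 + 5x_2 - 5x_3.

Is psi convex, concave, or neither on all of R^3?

neither

psi is quadratic, so its Hessian is the constant matrix H = [[-2, -4, 6], [-4, 4, 0], [6, 0, 4]].
Leading principal minors: -2, -24, -240.
Neither pattern holds ⇒ H is indefinite ⇒ neither convex nor concave.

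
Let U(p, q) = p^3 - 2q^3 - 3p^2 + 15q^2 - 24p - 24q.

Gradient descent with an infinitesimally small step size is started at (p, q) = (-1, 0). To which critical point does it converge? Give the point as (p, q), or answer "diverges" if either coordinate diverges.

U is separable, so gradient descent decouples: p follows -∂U/∂p, q follows -∂U/∂q.
∂U/∂p = 3(p - 4)(p + 2); at p=-1 this is -15, so p increases.
∂U/∂q = -6(q - 4)(q - 1); at q=0 this is -24, so q increases.
p converges to its nearest critical value 4 (a local min of the p-part); q converges to 1. The iterate converges to (4, 1).

(4, 1)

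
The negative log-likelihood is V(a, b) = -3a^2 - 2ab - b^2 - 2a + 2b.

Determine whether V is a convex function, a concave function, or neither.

concave

V is quadratic, so its Hessian is the constant matrix H = [[-6, -2], [-2, -2]].
det(H) = 8, tr(H) = -8.
det(H) > 0 and tr(H) < 0, so H is negative definite everywhere: concave.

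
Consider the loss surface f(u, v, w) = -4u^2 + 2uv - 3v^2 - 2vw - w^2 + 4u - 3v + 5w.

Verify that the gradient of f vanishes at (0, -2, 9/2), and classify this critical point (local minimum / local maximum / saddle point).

∇f = (-8u + 2v + 4, 2u - 6v - 2w - 3, -2v - 2w + 5); substituting (0, -2, 9/2) gives ∇f = (0, 0, 0), so (0, -2, 9/2) is indeed a critical point.
The Hessian is constant: H = [[-8, 2, 0], [2, -6, -2], [0, -2, -2]].
Leading principal minors: Δ₁ = -8, Δ₂ = 44, Δ₃ = -56.
The minors alternate sign starting negative (−, +, −), so H is negative definite: a local maximum.

local maximum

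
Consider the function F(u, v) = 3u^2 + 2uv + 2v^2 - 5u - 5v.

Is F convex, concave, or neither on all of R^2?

F is quadratic, so its Hessian is the constant matrix H = [[6, 2], [2, 4]].
det(H) = 20, tr(H) = 10.
det(H) > 0 and tr(H) > 0, so H is positive definite everywhere: convex.

convex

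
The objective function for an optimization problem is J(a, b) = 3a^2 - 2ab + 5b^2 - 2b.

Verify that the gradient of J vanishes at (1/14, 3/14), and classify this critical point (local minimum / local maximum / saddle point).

local minimum

∇J = (6a - 2b, -2a + 10b - 2); substituting (1/14, 3/14) gives ∇J = (0, 0), so (1/14, 3/14) is indeed a critical point.
The Hessian of J is constant: H = [[6, -2], [-2, 10]].
det(H) = 6·10 − (-2)² = 56.
det(H) > 0 and tr(H) = 16 > 0, so H is positive definite and the point is a local minimum.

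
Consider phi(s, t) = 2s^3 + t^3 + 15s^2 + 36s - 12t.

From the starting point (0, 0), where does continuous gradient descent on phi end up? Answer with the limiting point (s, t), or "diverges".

phi is separable, so gradient descent decouples: s follows -∂phi/∂s, t follows -∂phi/∂t.
∂phi/∂s = 6(s + 2)(s + 3); at s=0 this is 36, so s decreases.
∂phi/∂t = 3(t - 2)(t + 2); at t=0 this is -12, so t increases.
s converges to its nearest critical value -2 (a local min of the s-part); t converges to 2. The iterate converges to (-2, 2).

(-2, 2)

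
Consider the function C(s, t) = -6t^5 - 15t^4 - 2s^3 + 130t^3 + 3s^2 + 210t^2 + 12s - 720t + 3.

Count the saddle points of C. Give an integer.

C separates as a function of s plus a function of t, so ∇C=0 decouples.
∂C/∂s = -6(s - 2)(s + 1) = 0 at s ∈ {-1, 2}; ∂C/∂t = -30(t - 3)(t - 1)(t + 2)(t + 4) = 0 at t ∈ {-4, -2, 1, 3}.
The Hessian is diagonal: diag(C_ss, C_tt). Second derivatives: C_ss(-1)=18, C_ss(2)=-18; C_tt(-4)=2100, C_tt(-2)=-900, C_tt(1)=900, C_tt(3)=-2100.
Saddle points occur where the two diagonal entries have opposite signs: (-1, -2), (-1, 3), (2, -4), (2, 1). Count: 4.

4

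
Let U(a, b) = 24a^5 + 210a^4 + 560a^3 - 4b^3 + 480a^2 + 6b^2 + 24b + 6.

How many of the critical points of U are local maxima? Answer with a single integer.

2

U separates as a function of a plus a function of b, so ∇U=0 decouples.
∂U/∂a = 120a(a + 1)(a + 2)(a + 4) = 0 at a ∈ {-4, -2, -1, 0}; ∂U/∂b = -12(b - 2)(b + 1) = 0 at b ∈ {-1, 2}.
The Hessian is diagonal: diag(U_aa, U_bb). Second derivatives: U_aa(-4)=-2880, U_aa(-2)=480, U_aa(-1)=-360, U_aa(0)=960; U_bb(-1)=36, U_bb(2)=-36.
Local maxima occur where both diagonal entries negative: (-4, 2), (-1, 2). Count: 2.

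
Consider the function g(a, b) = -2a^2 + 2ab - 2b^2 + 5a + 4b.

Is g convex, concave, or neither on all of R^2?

g is quadratic, so its Hessian is the constant matrix H = [[-4, 2], [2, -4]].
det(H) = 12, tr(H) = -8.
det(H) > 0 and tr(H) < 0, so H is negative definite everywhere: concave.

concave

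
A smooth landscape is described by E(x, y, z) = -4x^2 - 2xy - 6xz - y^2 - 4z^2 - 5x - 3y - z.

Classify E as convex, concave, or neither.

E is quadratic, so its Hessian is the constant matrix H = [[-8, -2, -6], [-2, -2, 0], [-6, 0, -8]].
Leading principal minors: -8, 12, -24.
Signs alternate −, +, − ⇒ H ≺ 0 ⇒ concave.

concave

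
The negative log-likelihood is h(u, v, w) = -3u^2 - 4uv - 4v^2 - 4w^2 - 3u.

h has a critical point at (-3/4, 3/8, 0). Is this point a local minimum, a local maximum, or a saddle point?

The Hessian is constant: H = [[-6, -4, 0], [-4, -8, 0], [0, 0, -8]].
Leading principal minors: Δ₁ = -6, Δ₂ = 32, Δ₃ = -256.
The minors alternate sign starting negative (−, +, −), so H is negative definite: a local maximum.

local maximum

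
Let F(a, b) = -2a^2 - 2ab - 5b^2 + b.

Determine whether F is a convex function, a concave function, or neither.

concave

F is quadratic, so its Hessian is the constant matrix H = [[-4, -2], [-2, -10]].
det(H) = 36, tr(H) = -14.
det(H) > 0 and tr(H) < 0, so H is negative definite everywhere: concave.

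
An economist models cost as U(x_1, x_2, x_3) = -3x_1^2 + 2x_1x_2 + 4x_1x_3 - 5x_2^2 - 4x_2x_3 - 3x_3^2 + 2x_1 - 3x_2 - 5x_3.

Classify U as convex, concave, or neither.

concave

U is quadratic, so its Hessian is the constant matrix H = [[-6, 2, 4], [2, -10, -4], [4, -4, -6]].
Leading principal minors: -6, 56, -144.
Signs alternate −, +, − ⇒ H ≺ 0 ⇒ concave.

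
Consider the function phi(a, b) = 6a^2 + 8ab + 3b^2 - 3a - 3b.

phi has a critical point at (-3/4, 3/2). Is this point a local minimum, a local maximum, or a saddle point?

local minimum

The Hessian of phi is constant: H = [[12, 8], [8, 6]].
det(H) = 12·6 − 8² = 8.
det(H) > 0 and tr(H) = 18 > 0, so H is positive definite and the point is a local minimum.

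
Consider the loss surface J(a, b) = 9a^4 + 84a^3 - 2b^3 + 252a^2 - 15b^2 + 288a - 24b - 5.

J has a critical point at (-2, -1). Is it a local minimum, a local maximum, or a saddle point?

local maximum

The mixed partial ∂²J/∂a∂b is 0, so the Hessian at any point is diag(J_aa, J_bb) = diag(36(3a^2 + 14a + 14), -6(2b + 5)).
At (-2, -1): H = diag(-72, -18).
Both eigenvalues are negative, so H is negative definite: a local maximum.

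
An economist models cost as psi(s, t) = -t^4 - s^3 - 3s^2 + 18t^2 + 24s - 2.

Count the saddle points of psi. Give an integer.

3

psi separates as a function of s plus a function of t, so ∇psi=0 decouples.
∂psi/∂s = -3(s - 2)(s + 4) = 0 at s ∈ {-4, 2}; ∂psi/∂t = -4t(t - 3)(t + 3) = 0 at t ∈ {-3, 0, 3}.
The Hessian is diagonal: diag(psi_ss, psi_tt). Second derivatives: psi_ss(-4)=18, psi_ss(2)=-18; psi_tt(-3)=-72, psi_tt(0)=36, psi_tt(3)=-72.
Saddle points occur where the two diagonal entries have opposite signs: (-4, -3), (-4, 3), (2, 0). Count: 3.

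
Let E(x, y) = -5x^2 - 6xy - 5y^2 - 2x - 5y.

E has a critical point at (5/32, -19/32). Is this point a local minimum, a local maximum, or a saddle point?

The Hessian of E is constant: H = [[-10, -6], [-6, -10]].
det(H) = (-10)·(-10) − (-6)² = 64.
det(H) > 0 and tr(H) = -20 < 0, so H is negative definite and the point is a local maximum.

local maximum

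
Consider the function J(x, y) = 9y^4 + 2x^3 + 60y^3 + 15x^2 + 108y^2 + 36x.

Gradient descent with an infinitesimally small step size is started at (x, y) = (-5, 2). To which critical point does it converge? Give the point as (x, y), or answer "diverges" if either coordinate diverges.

J is separable, so gradient descent decouples: x follows -∂J/∂x, y follows -∂J/∂y.
∂J/∂x = 6(x + 2)(x + 3); at x=-5 this is 36, so x decreases.
∂J/∂y = 36y(y + 2)(y + 3); at y=2 this is 1440, so y decreases.
The x-coordinate has no critical point in that direction and runs off to infinity.

diverges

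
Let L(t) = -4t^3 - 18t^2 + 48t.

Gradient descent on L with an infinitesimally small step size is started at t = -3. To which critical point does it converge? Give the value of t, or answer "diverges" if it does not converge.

L'(t) = -12(t - 1)(t + 4), so L'(-3) = 48.
Gradient descent moves in the -L' direction, i.e. t is decreasing.
The nearest critical point in that direction is t = -4, where L'' = 60 > 0 (a local minimum). The iterate converges there.

-4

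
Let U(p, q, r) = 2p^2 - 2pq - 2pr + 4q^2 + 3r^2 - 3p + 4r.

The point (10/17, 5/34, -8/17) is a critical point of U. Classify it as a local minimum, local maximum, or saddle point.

local minimum

The Hessian is constant: H = [[4, -2, -2], [-2, 8, 0], [-2, 0, 6]].
Leading principal minors: Δ₁ = 4, Δ₂ = 28, Δ₃ = 136.
All leading minors are positive, so H is positive definite: a local minimum.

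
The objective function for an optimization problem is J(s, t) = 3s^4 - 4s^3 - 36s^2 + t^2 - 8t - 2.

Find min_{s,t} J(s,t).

J(s,t) separates as P(s) + Q(t) − 2, so its minimum is min P + min Q − 2.
P'(s) = 12s(s - 3)(s + 2) vanishes at s ∈ {-2, 0, 3}; Q'(t) = 2(t - 4) vanishes at t ∈ {4}.
Local minima of P (where P''>0): P(-2)=-64, P(3)=-189. Local minima of Q: Q(4)=-16.
So the global minimum of J is P(3) + Q(4) − 2 = -189 − 16 − 2 = -207, attained at (3, 4).

-207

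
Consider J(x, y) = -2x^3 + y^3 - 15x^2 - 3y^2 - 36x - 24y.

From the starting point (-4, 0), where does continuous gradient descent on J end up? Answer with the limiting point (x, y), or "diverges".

J is separable, so gradient descent decouples: x follows -∂J/∂x, y follows -∂J/∂y.
∂J/∂x = -6(x + 2)(x + 3); at x=-4 this is -12, so x increases.
∂J/∂y = 3(y - 4)(y + 2); at y=0 this is -24, so y increases.
x converges to its nearest critical value -3 (a local min of the x-part); y converges to 4. The iterate converges to (-3, 4).

(-3, 4)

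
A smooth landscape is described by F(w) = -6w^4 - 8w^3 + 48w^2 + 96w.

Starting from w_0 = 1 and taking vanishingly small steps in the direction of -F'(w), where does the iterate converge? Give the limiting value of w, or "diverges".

F'(w) = -24(w - 2)(w + 1)(w + 2), so F'(1) = 144.
Gradient descent moves in the -F' direction, i.e. w is decreasing.
The nearest critical point in that direction is w = -1, where F'' = 72 > 0 (a local minimum). The iterate converges there.

-1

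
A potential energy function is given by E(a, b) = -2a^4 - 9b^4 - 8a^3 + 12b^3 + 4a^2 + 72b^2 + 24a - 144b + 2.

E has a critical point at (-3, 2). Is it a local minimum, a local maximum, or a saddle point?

local maximum

The mixed partial ∂²E/∂a∂b is 0, so the Hessian at any point is diag(E_aa, E_bb) = diag(8(-3a^2 - 6a + 1), 36(-3b^2 + 2b + 4)).
At (-3, 2): H = diag(-64, -144).
Both eigenvalues are negative, so H is negative definite: a local maximum.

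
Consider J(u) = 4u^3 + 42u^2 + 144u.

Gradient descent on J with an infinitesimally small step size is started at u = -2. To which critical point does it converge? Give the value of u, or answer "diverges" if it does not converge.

J'(u) = 12(u + 3)(u + 4), so J'(-2) = 24.
Gradient descent moves in the -J' direction, i.e. u is decreasing.
The nearest critical point in that direction is u = -3, where J'' = 12 > 0 (a local minimum). The iterate converges there.

-3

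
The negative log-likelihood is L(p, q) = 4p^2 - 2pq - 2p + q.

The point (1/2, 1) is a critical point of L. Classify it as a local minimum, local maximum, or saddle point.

saddle point

The Hessian of L is constant: H = [[8, -2], [-2, 0]].
det(H) = 8·0 − (-2)² = -4.
Since det(H) < 0, H is indefinite and the critical point is a saddle point.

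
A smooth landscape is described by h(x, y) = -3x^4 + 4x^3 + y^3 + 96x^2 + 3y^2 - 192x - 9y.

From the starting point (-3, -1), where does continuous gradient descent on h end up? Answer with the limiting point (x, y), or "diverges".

(1, 1)

h is separable, so gradient descent decouples: x follows -∂h/∂x, y follows -∂h/∂y.
∂h/∂x = -12(x - 4)(x - 1)(x + 4); at x=-3 this is -336, so x increases.
∂h/∂y = 3(y - 1)(y + 3); at y=-1 this is -12, so y increases.
x converges to its nearest critical value 1 (a local min of the x-part); y converges to 1. The iterate converges to (1, 1).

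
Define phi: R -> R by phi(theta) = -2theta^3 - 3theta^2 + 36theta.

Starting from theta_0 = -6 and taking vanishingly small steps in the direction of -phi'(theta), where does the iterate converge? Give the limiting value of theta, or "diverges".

-3

phi'(theta) = -6(theta - 2)(theta + 3), so phi'(-6) = -144.
Gradient descent moves in the -phi' direction, i.e. theta is increasing.
The nearest critical point in that direction is theta = -3, where phi'' = 30 > 0 (a local minimum). The iterate converges there.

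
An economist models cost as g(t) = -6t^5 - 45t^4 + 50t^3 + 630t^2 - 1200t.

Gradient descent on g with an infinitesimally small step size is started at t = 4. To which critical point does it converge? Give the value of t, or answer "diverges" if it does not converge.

g'(t) = -30(t - 2)(t - 1)(t + 4)(t + 5), so g'(4) = -12960.
Gradient descent moves in the -g' direction, i.e. t is increasing.
There is no critical point above t=4, and g' keeps the same sign, so the iterate runs off to +∞.

diverges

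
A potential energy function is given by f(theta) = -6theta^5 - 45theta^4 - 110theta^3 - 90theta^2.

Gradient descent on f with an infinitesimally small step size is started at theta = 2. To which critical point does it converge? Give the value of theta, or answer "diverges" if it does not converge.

f'(theta) = -30theta(theta + 1)(theta + 2)(theta + 3), so f'(2) = -3600.
Gradient descent moves in the -f' direction, i.e. theta is increasing.
There is no critical point above theta=2, and f' keeps the same sign, so the iterate runs off to +∞.

diverges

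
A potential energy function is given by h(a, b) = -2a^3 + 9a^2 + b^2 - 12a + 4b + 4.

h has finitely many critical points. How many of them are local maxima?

h separates as a function of a plus a function of b, so ∇h=0 decouples.
∂h/∂a = -6(a - 2)(a - 1) = 0 at a ∈ {1, 2}; ∂h/∂b = 2(b + 2) = 0 at b ∈ {-2}.
The Hessian is diagonal: diag(h_aa, h_bb). Second derivatives: h_aa(1)=6, h_aa(2)=-6; h_bb(-2)=2.
Local maxima occur where both diagonal entries negative: none. Count: 0.

0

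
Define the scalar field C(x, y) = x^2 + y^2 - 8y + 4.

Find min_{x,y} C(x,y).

C(x,y) separates as P(x) + Q(y) + 4, so its minimum is min P + min Q + 4.
P'(x) = 2x vanishes at x ∈ {0}; Q'(y) = 2y - 8 vanishes at y ∈ {4}.
Local minima of P (where P''>0): P(0)=0. Local minima of Q: Q(4)=-16.
So the global minimum of C is P(0) + Q(4) + 4 = 0 − 16 + 4 = -12, attained at (0, 4).

-12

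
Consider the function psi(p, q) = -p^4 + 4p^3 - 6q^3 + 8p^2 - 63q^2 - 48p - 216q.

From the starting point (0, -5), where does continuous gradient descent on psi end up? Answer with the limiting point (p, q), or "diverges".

psi is separable, so gradient descent decouples: p follows -∂psi/∂p, q follows -∂psi/∂q.
∂psi/∂p = -4(p - 3)(p - 2)(p + 2); at p=0 this is -48, so p increases.
∂psi/∂q = -18(q + 3)(q + 4); at q=-5 this is -36, so q increases.
p converges to its nearest critical value 2 (a local min of the p-part); q converges to -4. The iterate converges to (2, -4).

(2, -4)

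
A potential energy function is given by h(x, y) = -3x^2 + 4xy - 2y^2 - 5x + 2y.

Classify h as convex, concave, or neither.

concave

h is quadratic, so its Hessian is the constant matrix H = [[-6, 4], [4, -4]].
det(H) = 8, tr(H) = -10.
det(H) > 0 and tr(H) < 0, so H is negative definite everywhere: concave.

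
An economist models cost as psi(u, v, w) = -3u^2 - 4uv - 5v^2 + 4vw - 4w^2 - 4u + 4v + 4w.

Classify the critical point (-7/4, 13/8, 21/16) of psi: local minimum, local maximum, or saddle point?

The Hessian is constant: H = [[-6, -4, 0], [-4, -10, 4], [0, 4, -8]].
Leading principal minors: Δ₁ = -6, Δ₂ = 44, Δ₃ = -256.
The minors alternate sign starting negative (−, +, −), so H is negative definite: a local maximum.

local maximum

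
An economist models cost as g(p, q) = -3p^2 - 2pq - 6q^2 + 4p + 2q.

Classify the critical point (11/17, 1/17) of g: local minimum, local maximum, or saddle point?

local maximum

The Hessian of g is constant: H = [[-6, -2], [-2, -12]].
det(H) = (-6)·(-12) − (-2)² = 68.
det(H) > 0 and tr(H) = -18 < 0, so H is negative definite and the point is a local maximum.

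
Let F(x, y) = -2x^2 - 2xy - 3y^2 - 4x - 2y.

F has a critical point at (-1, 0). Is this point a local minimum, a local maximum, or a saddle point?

The Hessian of F is constant: H = [[-4, -2], [-2, -6]].
det(H) = (-4)·(-6) − (-2)² = 20.
det(H) > 0 and tr(H) = -10 < 0, so H is negative definite and the point is a local maximum.

local maximum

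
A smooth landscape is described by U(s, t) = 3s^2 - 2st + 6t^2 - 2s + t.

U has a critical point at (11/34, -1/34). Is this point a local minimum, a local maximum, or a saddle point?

local minimum

The Hessian of U is constant: H = [[6, -2], [-2, 12]].
det(H) = 6·12 − (-2)² = 68.
det(H) > 0 and tr(H) = 18 > 0, so H is positive definite and the point is a local minimum.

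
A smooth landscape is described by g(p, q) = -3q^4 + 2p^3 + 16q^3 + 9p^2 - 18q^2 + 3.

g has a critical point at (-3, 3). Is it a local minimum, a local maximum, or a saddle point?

local maximum

The mixed partial ∂²g/∂p∂q is 0, so the Hessian at any point is diag(g_pp, g_qq) = diag(6(2p + 3), 12(-3q^2 + 8q - 3)).
At (-3, 3): H = diag(-18, -72).
Both eigenvalues are negative, so H is negative definite: a local maximum.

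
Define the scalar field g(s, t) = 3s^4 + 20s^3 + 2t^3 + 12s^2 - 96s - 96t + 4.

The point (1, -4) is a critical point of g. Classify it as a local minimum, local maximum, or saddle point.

saddle point

The mixed partial ∂²g/∂s∂t is 0, so the Hessian at any point is diag(g_ss, g_tt) = diag(12(3s^2 + 10s + 2), 12t).
At (1, -4): H = diag(180, -48).
The eigenvalues have opposite signs, so H is indefinite: a saddle point.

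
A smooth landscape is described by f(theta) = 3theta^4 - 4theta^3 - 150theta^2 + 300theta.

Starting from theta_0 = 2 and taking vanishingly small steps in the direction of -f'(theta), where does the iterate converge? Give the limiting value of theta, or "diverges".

5

f'(theta) = 12(theta - 5)(theta - 1)(theta + 5), so f'(2) = -252.
Gradient descent moves in the -f' direction, i.e. theta is increasing.
The nearest critical point in that direction is theta = 5, where f'' = 480 > 0 (a local minimum). The iterate converges there.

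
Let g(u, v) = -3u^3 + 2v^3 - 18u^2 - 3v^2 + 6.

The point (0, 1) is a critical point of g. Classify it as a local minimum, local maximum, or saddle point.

saddle point

The mixed partial ∂²g/∂u∂v is 0, so the Hessian at any point is diag(g_uu, g_vv) = diag(-18(u + 2), 6(2v - 1)).
At (0, 1): H = diag(-36, 6).
The eigenvalues have opposite signs, so H is indefinite: a saddle point.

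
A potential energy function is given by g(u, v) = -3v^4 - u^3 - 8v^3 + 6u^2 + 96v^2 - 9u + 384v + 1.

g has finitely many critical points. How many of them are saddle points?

g separates as a function of u plus a function of v, so ∇g=0 decouples.
∂g/∂u = -3(u - 3)(u - 1) = 0 at u ∈ {1, 3}; ∂g/∂v = -12(v - 4)(v + 2)(v + 4) = 0 at v ∈ {-4, -2, 4}.
The Hessian is diagonal: diag(g_uu, g_vv). Second derivatives: g_uu(1)=6, g_uu(3)=-6; g_vv(-4)=-192, g_vv(-2)=144, g_vv(4)=-576.
Saddle points occur where the two diagonal entries have opposite signs: (1, -4), (1, 4), (3, -2). Count: 3.

3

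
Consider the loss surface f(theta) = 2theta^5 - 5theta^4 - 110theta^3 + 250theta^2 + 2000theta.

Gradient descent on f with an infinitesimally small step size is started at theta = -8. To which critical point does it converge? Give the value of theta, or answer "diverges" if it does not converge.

f'(theta) = 10(theta - 5)(theta - 4)(theta + 2)(theta + 5), so f'(-8) = 28080.
Gradient descent moves in the -f' direction, i.e. theta is decreasing.
There is no critical point below theta=-8, and f' keeps the same sign, so the iterate runs off to −∞.

diverges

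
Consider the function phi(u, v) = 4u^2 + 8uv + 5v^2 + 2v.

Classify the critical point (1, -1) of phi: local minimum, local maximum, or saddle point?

The Hessian of phi is constant: H = [[8, 8], [8, 10]].
det(H) = 8·10 − 8² = 16.
det(H) > 0 and tr(H) = 18 > 0, so H is positive definite and the point is a local minimum.

local minimum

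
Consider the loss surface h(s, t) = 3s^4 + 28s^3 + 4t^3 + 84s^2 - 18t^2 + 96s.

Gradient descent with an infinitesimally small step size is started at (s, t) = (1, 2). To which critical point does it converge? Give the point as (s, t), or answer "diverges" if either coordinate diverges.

h is separable, so gradient descent decouples: s follows -∂h/∂s, t follows -∂h/∂t.
∂h/∂s = 12(s + 1)(s + 2)(s + 4); at s=1 this is 360, so s decreases.
∂h/∂t = 12t(t - 3); at t=2 this is -24, so t increases.
s converges to its nearest critical value -1 (a local min of the s-part); t converges to 3. The iterate converges to (-1, 3).

(-1, 3)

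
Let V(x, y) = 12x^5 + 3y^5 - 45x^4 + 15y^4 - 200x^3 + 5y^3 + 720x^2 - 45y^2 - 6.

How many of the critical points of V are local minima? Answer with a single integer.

4

V separates as a function of x plus a function of y, so ∇V=0 decouples.
∂V/∂x = 60x(x - 4)(x - 2)(x + 3) = 0 at x ∈ {-3, 0, 2, 4}; ∂V/∂y = 15y(y - 1)(y + 2)(y + 3) = 0 at y ∈ {-3, -2, 0, 1}.
The Hessian is diagonal: diag(V_xx, V_yy). Second derivatives: V_xx(-3)=-6300, V_xx(0)=1440, V_xx(2)=-1200, V_xx(4)=3360; V_yy(-3)=-180, V_yy(-2)=90, V_yy(0)=-90, V_yy(1)=180.
Local minima occur where both diagonal entries positive: (0, -2), (0, 1), (4, -2), (4, 1). Count: 4.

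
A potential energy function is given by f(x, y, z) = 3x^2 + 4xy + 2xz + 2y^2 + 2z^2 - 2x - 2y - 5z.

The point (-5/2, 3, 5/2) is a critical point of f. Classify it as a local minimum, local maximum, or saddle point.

local minimum

The Hessian is constant: H = [[6, 4, 2], [4, 4, 0], [2, 0, 4]].
Leading principal minors: Δ₁ = 6, Δ₂ = 8, Δ₃ = 16.
All leading minors are positive, so H is positive definite: a local minimum.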